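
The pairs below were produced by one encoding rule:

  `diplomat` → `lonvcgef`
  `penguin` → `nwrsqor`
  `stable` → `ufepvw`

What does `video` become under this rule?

d(3)→l(11) and i(8)→o(14) fit y≡11x+4 (mod 26); the inverse of 11 mod 26 is 19. Treating letters as 0–25, the rule is x ↦ 11x + 4 (mod 26).
For video: v(21)→11·21+4≡1=b; i(8)→11·8+4≡14=o; d(3)→11·3+4≡11=l; e(4)→11·4+4≡22=w; o(14)→11·14+4≡2=c (all mod 26).

bolwc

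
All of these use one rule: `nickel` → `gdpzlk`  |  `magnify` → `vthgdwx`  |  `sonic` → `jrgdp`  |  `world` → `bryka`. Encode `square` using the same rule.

jnftyl

Each letter's alphabet position (a=0..z=25) is mapped through 11·x+19 mod 26 — an affine cipher.
For square: s(18)→11·18+19≡9=j; q(16)→11·16+19≡13=n; u(20)→11·20+19≡5=f; a(0)→11·0+19≡19=t; r(17)→11·17+19≡24=y; e(4)→11·4+19≡11=l (all mod 26).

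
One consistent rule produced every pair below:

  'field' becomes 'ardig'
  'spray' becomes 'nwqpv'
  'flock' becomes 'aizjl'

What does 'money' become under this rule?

Treating letters as 0–25, the rule is x ↦ 23x + 15 (mod 26).
On money: m(12)→23·12+15≡5=f; o(14)→23·14+15≡25=z; n(13)→23·13+15≡2=c; e(4)→23·4+15≡3=d; y(24)→23·24+15≡21=v (all mod 26).

fzcdv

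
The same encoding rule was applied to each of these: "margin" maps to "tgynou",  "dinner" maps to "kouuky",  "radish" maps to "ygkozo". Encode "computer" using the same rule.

jutwaaky

The shift depends on letter class: consonant m→t is +7, but vowel a→g is +6. Two shifts are in play — +6 for a/e/i/o/u, +7 for every other letter.
For computer: c(cons)+7=j, o(vowel)+6=u, m(cons)+7=t, p(cons)+7=w, u(vowel)+6=a, t(cons)+7=a, e(vowel)+6=k, r(cons)+7=y.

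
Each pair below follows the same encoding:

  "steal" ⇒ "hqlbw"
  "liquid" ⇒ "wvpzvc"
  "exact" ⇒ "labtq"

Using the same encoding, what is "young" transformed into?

Treating letters as 0–25, the rule is x ↦ 9x + 1 (mod 26).
For young: y(24)→9·24+1≡9=j; o(14)→9·14+1≡23=x; u(20)→9·20+1≡25=z; n(13)→9·13+1≡14=o; g(6)→9·6+1≡3=d (all mod 26).

jxzod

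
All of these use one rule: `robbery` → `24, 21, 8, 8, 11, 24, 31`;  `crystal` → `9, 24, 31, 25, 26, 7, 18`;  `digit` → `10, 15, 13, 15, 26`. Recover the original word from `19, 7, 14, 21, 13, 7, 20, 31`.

mahogany

r is letter #18 and maps to 24: an offset of 6. The number is (letter's place in the alphabet, a=1) + 6.
Reversing it on 19, 7, 14, 21, 13, 7, 20, 31: 19→(19−6)÷1=13=m, 7→(7−6)÷1=1=a, 14→(14−6)÷1=8=h, 21→(21−6)÷1=15=o, 13→(13−6)÷1=7=g, 7→(7−6)÷1=1=a, 20→(20−6)÷1=14=n, 31→(31−6)÷1=25=y.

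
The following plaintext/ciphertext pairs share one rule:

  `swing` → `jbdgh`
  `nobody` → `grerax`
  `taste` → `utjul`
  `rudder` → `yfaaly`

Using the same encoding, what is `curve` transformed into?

s(18)→j(9) and w(22)→b(1) fit y≡11x+19 (mod 26); the inverse of 11 mod 26 is 19. This is an affine cipher: with a=0,…,z=25, each position x becomes (11x+19) mod 26.
Applying it to curve: c(2)→11·2+19≡15=p; u(20)→11·20+19≡5=f; r(17)→11·17+19≡24=y; v(21)→11·21+19≡16=q; e(4)→11·4+19≡11=l (all mod 26).

pfyql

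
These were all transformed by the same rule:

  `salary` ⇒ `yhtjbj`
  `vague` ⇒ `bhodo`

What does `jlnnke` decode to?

In salary: s→y is +6, a→h is +7, l→t is +8, a→j is +9 — the shift increases by 1 each position. The shift increases by 1 at each position, starting from +6: 6, 7, 8, ….
Decoding jlnnke: j−6=d, l−7=e, n−8=f, n−9=e, k−10=a, e−11=t.

defeat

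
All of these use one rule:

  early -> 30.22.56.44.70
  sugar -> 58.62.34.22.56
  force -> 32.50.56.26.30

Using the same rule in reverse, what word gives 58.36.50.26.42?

e(#5)→30 and a(#1)→22: differences scale by 2, so n = 2·pos + 20. The formula is n = 2×(alphabet index, a=1) + 20.
Reversing it on 58.36.50.26.42: 58→(58−20)÷2=19=s, 36→(36−20)÷2=8=h, 50→(50−20)÷2=15=o, 26→(26−20)÷2=3=c, 42→(42−20)÷2=11=k.

shock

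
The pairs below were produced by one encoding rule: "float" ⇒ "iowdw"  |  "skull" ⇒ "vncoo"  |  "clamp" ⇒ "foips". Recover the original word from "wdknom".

Shifts by position in float: pos 0: f→i (+3), pos 1: l→o (+3), pos 2: o→w (+8), pos 3: a→d (+3), pos 4: t→w (+3) — repeating every 3. The shifts repeat in a cycle of length 3: positions 0,1,… shift by +3, +3, +8, then the pattern repeats.
Decoding wdknom: w−3=t, d−3=a, k−8=c, n−3=k, o−3=l, m−8=e.

tackle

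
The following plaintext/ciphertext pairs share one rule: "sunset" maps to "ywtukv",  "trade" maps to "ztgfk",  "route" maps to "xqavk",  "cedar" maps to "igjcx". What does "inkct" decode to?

Shifts by position in sunset: pos 0: s→y (+6), pos 1: u→w (+2), pos 2: n→t (+6), pos 3: s→u (+2) — repeating every 2. The shifts repeat in a cycle of length 2: positions 0,1,… shift by +6, +2, then the pattern repeats.
Reversing it on inkct: i−6=c, n−2=l, k−6=e, c−2=a, t−6=n.

clean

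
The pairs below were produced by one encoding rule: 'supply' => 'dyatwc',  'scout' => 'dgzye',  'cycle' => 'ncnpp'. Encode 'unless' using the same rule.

Shifts by position in supply: pos 0: s→d (+11), pos 1: u→y (+4), pos 2: p→a (+11), pos 3: p→t (+4) — repeating every 2. The shifts repeat in a cycle of length 2: positions 0,1,… shift by +11, +4, then the pattern repeats.
Applying it to unless: u+11=f, n+4=r, l+11=w, e+4=i, s+11=d, s+4=w.

frwidw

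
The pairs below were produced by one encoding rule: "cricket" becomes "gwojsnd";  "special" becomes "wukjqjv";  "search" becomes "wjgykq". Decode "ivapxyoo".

equipped

Each letter shifts forward by (position + 4), i.e. 4, 5, 6, … — the shift grows by one for each successive letter.
Undoing it on ivapxyoo: i−4=e, v−5=q, a−6=u, p−7=i, x−8=p, y−9=p, o−10=e, o−11=d.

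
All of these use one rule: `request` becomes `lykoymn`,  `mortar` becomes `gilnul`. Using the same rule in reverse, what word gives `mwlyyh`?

screen

Compare letters: r→l is +20, e→y is +20, q→k is +20 — a constant shift. It's a constant shift of +20 (ROT20).
Reversing it on mwlyyh: m−20=s, w−20=c, l−20=r, y−20=e, y−20=e, h−20=n.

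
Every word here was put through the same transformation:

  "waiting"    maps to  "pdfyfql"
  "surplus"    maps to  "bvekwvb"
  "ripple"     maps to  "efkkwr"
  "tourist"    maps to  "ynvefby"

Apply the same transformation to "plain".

kwdfq

w(22)→p(15) and a(0)→d(3) fit y≡23x+3 (mod 26); the inverse of 23 mod 26 is 17. Treating letters as 0–25, the rule is x ↦ 23x + 3 (mod 26).
For plain: p(15)→23·15+3≡10=k; l(11)→23·11+3≡22=w; a(0)→23·0+3≡3=d; i(8)→23·8+3≡5=f; n(13)→23·13+3≡16=q (all mod 26).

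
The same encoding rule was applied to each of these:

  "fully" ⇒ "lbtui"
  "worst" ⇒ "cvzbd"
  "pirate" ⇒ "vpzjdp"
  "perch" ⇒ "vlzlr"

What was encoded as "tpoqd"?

In fully: f→l is +6, u→b is +7, l→t is +8, l→u is +9 — the shift increases by 1 each position. The shift increases by 1 at each position, starting from +6: 6, 7, 8, ….
Reversing it on tpoqd: t−6=n, p−7=i, o−8=g, q−9=h, d−10=t.

night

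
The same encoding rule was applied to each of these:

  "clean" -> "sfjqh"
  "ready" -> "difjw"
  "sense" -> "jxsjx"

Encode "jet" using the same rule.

The output letters match the input read backwards, each shifted +5: clean reversed is naelc. The word is reversed, then every letter is shifted forward by 5.
Applying it to jet: reverse → tej; then shift: t+5=y, e+5=j, j+5=o.

yjo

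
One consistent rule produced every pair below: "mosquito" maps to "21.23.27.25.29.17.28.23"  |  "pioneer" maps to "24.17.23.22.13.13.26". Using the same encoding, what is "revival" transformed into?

26.13.30.17.30.9.20

m is letter #13 and maps to 21: an offset of 8. Letters become their 1-based position plus 8 (so a→9, b→10, …).
For revival: r=18→26, e=5→13, v=22→30, i=9→17, v=22→30, a=1→9, l=12→20.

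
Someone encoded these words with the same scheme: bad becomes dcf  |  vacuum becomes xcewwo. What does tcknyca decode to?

railway

Compare letters: b→d is +2, a→c is +2, d→f is +2 — a constant shift. This is a Caesar cipher with shift 2.
Decoding tcknyca: t−2=r, c−2=a, k−2=i, n−2=l, y−2=w, c−2=a, a−2=y.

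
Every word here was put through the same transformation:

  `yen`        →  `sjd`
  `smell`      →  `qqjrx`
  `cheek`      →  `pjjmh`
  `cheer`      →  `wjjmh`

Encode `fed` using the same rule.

ijk

Two steps: reverse the string, then apply a Caesar shift of +5.
For fed: reverse → def; then shift: d+5=i, e+5=j, f+5=k.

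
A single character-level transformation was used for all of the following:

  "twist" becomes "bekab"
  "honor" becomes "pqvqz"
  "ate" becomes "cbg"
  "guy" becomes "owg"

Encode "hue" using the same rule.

pwg

The shift depends on letter class: consonant t→b is +8, but vowel i→k is +2. Two shifts are in play — +2 for a/e/i/o/u, +8 for every other letter.
For hue: h(cons)+8=p, u(vowel)+2=w, e(vowel)+2=g.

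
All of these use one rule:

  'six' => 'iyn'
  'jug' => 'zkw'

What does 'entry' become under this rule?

Compare letters: s→i is +16, i→y is +16, x→n is +16 — a constant shift. Each letter is shifted forward by 16 in the alphabet (a Caesar shift of +16).
For entry: e+16=u, n+16=d, t+16=j, r+16=h, y+16=o.

udjho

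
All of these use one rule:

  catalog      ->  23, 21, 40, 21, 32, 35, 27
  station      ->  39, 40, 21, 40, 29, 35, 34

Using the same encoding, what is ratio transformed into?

38, 21, 40, 29, 35

The number is (letter's place in the alphabet, a=1) + 20.
For ratio: r=18→38, a=1→21, t=20→40, i=9→29, o=15→35.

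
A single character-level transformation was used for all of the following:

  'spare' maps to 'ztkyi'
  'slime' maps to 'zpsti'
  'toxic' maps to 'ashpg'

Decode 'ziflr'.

Shifts by position in spare: pos 0: s→z (+7), pos 1: p→t (+4), pos 2: a→k (+10), pos 3: r→y (+7), pos 4: e→i (+4) — repeating every 3. The shifts repeat in a cycle of length 3: positions 0,1,… shift by +7, +4, +10, then the pattern repeats.
Reversing it on ziflr: z−7=s, i−4=e, f−10=v, l−7=e, r−4=n.

seven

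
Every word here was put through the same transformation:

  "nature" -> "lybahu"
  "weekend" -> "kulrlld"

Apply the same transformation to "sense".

Read the word backwards and shift each letter +7.
For sense: reverse → esnes; then shift: e+7=l, s+7=z, n+7=u, e+7=l, s+7=z.

lzulz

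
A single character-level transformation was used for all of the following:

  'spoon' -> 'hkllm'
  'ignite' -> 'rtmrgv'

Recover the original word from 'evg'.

vet

Letters are reflected about the middle of the alphabet (position → 25−position): Atbash.
Reversing it on evg: e↔v, v↔e, g↔t.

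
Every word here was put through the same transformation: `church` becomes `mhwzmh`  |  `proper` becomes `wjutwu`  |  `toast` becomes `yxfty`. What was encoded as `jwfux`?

spare

The output letters match the input read backwards, each shifted +5: church reversed is hcruhc. The word is reversed, then every letter is shifted forward by 5.
Undoing it on jwfux: shift back: j−5=e, w−5=r, f−5=a, u−5=p, x−5=s → eraps; then reverse → spare.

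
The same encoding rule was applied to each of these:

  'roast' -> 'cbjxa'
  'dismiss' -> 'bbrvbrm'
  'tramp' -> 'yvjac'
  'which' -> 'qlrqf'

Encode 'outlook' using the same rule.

The output letters match the input read backwards, each shifted +9: roast reversed is tsaor. The word is reversed, then every letter is shifted forward by 9.
For outlook: reverse → kooltuo; then shift: k+9=t, o+9=x, o+9=x, l+9=u, t+9=c, u+9=d, o+9=x.

txxucdx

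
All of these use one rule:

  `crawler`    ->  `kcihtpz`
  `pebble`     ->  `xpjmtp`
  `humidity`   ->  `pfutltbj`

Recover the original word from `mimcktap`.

A repeating key of period 2 is used — shifts +8, +11 over and over.
Reversing it on mimcktap: m−8=e, i−11=x, m−8=e, c−11=r, k−8=c, t−11=i, a−8=s, p−11=e.

exercise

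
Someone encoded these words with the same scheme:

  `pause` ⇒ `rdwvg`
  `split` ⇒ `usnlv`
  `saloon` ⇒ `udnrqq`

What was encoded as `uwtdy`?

A repeating key of period 2 is used — shifts +2, +3 over and over.
Reversing it on uwtdy: u−2=s, w−3=t, t−2=r, d−3=a, y−2=w.

straw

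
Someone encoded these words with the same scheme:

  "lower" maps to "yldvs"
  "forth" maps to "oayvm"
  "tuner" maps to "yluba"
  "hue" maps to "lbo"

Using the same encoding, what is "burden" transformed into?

ulkybi

Two steps: reverse the string, then apply a Caesar shift of +7.
Applying it to burden: reverse → nedrub; then shift: n+7=u, e+7=l, d+7=k, r+7=y, u+7=b, b+7=i.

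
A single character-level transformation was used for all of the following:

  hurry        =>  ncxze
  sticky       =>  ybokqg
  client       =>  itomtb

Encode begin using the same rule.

Shifts by position in hurry: pos 0: h→n (+6), pos 1: u→c (+8), pos 2: r→x (+6), pos 3: r→z (+8) — repeating every 2. The shifts repeat in a cycle of length 2: positions 0,1,… shift by +6, +8, then the pattern repeats.
For begin: b+6=h, e+8=m, g+6=m, i+8=q, n+6=t.

hmmqt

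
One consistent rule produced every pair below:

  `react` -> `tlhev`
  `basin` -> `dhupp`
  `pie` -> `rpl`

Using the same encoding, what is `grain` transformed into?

Vowels shift forward by 7 and consonants shift forward by 2.
For grain: g(cons)+2=i, r(cons)+2=t, a(vowel)+7=h, i(vowel)+7=p, n(cons)+2=p.

ithpp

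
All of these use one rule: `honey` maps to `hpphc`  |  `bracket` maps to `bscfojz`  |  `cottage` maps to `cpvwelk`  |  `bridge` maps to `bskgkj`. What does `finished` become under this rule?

In honey: h→h is +0, o→p is +1, n→p is +2, e→h is +3 — the shift increases by 1 each position. Letter i (0-indexed) is shifted by i+0, so successive shifts are 0, 1, 2, ….
For finished: f+0=f, i+1=j, n+2=p, i+3=l, s+4=w, h+5=m, e+6=k, d+7=k.

fjplwmkk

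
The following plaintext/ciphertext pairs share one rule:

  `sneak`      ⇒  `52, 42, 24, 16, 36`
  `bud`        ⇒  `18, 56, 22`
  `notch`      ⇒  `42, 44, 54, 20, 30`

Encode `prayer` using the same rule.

46, 50, 16, 64, 24, 50

The formula is n = 2×(alphabet index, a=1) + 14.
For prayer: p=16→46, r=18→50, a=1→16, y=25→64, e=5→24, r=18→50.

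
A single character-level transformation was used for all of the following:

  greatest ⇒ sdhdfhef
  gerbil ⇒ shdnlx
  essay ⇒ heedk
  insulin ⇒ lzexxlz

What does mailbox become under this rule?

ydlxnrj

The shift depends on letter class: consonant g→s is +12, but vowel e→h is +3. Vowels shift forward by 3 and consonants shift forward by 12.
For mailbox: m(cons)+12=y, a(vowel)+3=d, i(vowel)+3=l, l(cons)+12=x, b(cons)+12=n, o(vowel)+3=r, x(cons)+12=j.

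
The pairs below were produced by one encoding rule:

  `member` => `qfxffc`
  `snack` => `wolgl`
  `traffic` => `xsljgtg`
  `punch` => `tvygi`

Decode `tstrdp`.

Shifts by position in member: pos 0: m→q (+4), pos 1: e→f (+1), pos 2: m→x (+11), pos 3: b→f (+4), pos 4: e→f (+1), pos 5: r→c (+11) — repeating every 3. It's a Vigenère-style cipher with numeric key [4,1,11]: position i shifts by key[i mod 3].
Reversing it on tstrdp: t−4=p, s−1=r, t−11=i, r−4=n, d−1=c, p−11=e.

prince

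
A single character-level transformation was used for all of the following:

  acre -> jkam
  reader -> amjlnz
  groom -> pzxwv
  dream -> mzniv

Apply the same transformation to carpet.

liaxnb

Shifts by position in acre: pos 0: a→j (+9), pos 1: c→k (+8), pos 2: r→a (+9), pos 3: e→m (+8) — repeating every 2. It's a Vigenère-style cipher with numeric key [9,8]: position i shifts by key[i mod 2].
On carpet: c+9=l, a+8=i, r+9=a, p+8=x, e+9=n, t+8=b.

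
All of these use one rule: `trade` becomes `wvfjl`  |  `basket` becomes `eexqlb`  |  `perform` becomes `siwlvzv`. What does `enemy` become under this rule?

In trade: t→w is +3, r→v is +4, a→f is +5, d→j is +6 — the shift increases by 1 each position. Letter i (0-indexed) is shifted by i+3, so successive shifts are 3, 4, 5, ….
For enemy: e+3=h, n+4=r, e+5=j, m+6=s, y+7=f.

hrjsf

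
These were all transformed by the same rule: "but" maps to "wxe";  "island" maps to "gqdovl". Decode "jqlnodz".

walking

The word is reversed, then every letter is shifted forward by 3.
Reversing it on jqlnodz: shift back: j−3=g, q−3=n, l−3=i, n−3=k, o−3=l, d−3=a, z−3=w → gniklaw; then reverse → walking.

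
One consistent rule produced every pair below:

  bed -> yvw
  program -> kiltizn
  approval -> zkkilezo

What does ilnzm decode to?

roman

Each letter is replaced by its mirror in the alphabet: a↔z, b↔y, c↔x, and so on (the Atbash cipher).
Decoding ilnzm: i↔r, l↔o, n↔m, z↔a, m↔n.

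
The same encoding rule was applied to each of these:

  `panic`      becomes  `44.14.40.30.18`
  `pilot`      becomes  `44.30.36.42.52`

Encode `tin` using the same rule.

52.30.40

Each letter becomes 2×(its alphabet position, a=1..z=26) + 12.
For tin: t=20→52, i=9→30, n=14→40.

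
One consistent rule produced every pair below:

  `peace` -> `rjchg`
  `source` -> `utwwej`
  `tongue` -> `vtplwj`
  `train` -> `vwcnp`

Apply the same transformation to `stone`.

Shifts by position in peace: pos 0: p→r (+2), pos 1: e→j (+5), pos 2: a→c (+2), pos 3: c→h (+5) — repeating every 2. A repeating key of period 2 is used — shifts +2, +5 over and over.
On stone: s+2=u, t+5=y, o+2=q, n+5=s, e+2=g.

uyqsg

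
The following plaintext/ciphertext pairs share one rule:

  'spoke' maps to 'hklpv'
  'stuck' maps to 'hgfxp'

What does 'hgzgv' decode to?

state

Each pair mirrors across the alphabet (s↔h, p↔k, o↔l): positions sum to 25. This is the alphabet-reversal cipher (Atbash): a becomes z, b becomes y, etc.
Reversing it on hgzgv: h↔s, g↔t, z↔a, g↔t, v↔e.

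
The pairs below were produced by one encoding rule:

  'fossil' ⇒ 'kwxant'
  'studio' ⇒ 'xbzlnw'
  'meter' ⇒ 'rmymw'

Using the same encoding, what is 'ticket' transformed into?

yqhsjb

Shifts by position in fossil: pos 0: f→k (+5), pos 1: o→w (+8), pos 2: s→x (+5), pos 3: s→a (+8) — repeating every 2. The shifts repeat in a cycle of length 2: positions 0,1,… shift by +5, +8, then the pattern repeats.
For ticket: t+5=y, i+8=q, c+5=h, k+8=s, e+5=j, t+8=b.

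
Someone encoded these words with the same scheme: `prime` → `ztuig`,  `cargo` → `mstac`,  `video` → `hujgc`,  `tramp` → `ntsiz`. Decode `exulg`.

while

p(15)→z(25) and r(17)→t(19) fit y≡23x+18 (mod 26); the inverse of 23 mod 26 is 17. Treating letters as 0–25, the rule is x ↦ 23x + 18 (mod 26).
Reversing it on exulg: e(4)→17·(4−18)≡22=w; x(23)→17·(23−18)≡7=h; u(20)→17·(20−18)≡8=i; l(11)→17·(11−18)≡11=l; g(6)→17·(6−18)≡4=e (all mod 26).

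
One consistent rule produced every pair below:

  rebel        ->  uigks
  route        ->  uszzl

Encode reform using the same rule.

uikuyu

In rebel: r→u is +3, e→i is +4, b→g is +5, e→k is +6 — the shift increases by 1 each position. Letter i (0-indexed) is shifted by i+3, so successive shifts are 3, 4, 5, ….
Applying it to reform: r+3=u, e+4=i, f+5=k, o+6=u, r+7=y, m+8=u.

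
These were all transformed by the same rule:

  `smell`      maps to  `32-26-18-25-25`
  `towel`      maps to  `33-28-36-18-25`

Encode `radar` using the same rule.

s is letter #19 and maps to 32: an offset of 13. Each letter is replaced by its alphabet position (a=1..z=26) + 13.
Applying it to radar: r=18→31, a=1→14, d=4→17, a=1→14, r=18→31.

31-14-17-14-31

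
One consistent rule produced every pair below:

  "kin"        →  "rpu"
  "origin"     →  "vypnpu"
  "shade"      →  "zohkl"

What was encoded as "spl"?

lie

Compare letters: k→r is +7, i→p is +7, n→u is +7 — a constant shift. This is a Caesar cipher with shift 7.
Reversing it on spl: s−7=l, p−7=i, l−7=e.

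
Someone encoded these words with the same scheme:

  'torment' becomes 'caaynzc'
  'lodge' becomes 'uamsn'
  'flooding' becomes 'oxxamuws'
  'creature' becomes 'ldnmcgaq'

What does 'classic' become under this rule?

lxjebul

Shifts by position in torment: pos 0: t→c (+9), pos 1: o→a (+12), pos 2: r→a (+9), pos 3: m→y (+12) — repeating every 2. A repeating key of period 2 is used — shifts +9, +12 over and over.
For classic: c+9=l, l+12=x, a+9=j, s+12=e, s+9=b, i+12=u, c+9=l.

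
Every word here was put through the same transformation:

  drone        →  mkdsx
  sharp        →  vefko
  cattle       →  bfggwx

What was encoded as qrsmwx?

d(3)→m(12) and r(17)→k(10) fit y≡11x+5 (mod 26); the inverse of 11 mod 26 is 19. Each letter's alphabet position (a=0..z=25) is mapped through 11·x+5 mod 26 — an affine cipher.
Undoing it on qrsmwx: q(16)→19·(16−5)≡1=b; r(17)→19·(17−5)≡20=u; s(18)→19·(18−5)≡13=n; m(12)→19·(12−5)≡3=d; w(22)→19·(22−5)≡11=l; x(23)→19·(23−5)≡4=e (all mod 26).

bundle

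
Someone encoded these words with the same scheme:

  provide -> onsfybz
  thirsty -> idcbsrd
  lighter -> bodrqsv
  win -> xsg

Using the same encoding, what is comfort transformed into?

The word is reversed, then every letter is shifted forward by 10.
Applying it to comfort: reverse → trofmoc; then shift: t+10=d, r+10=b, o+10=y, f+10=p, m+10=w, o+10=y, c+10=m.

dbypwym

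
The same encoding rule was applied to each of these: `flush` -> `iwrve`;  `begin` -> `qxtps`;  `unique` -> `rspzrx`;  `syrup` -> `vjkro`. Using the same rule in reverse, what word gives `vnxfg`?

f(5)→i(8) and l(11)→w(22) fit y≡11x+5 (mod 26); the inverse of 11 mod 26 is 19. This is an affine cipher: with a=0,…,z=25, each position x becomes (11x+5) mod 26.
Undoing it on vnxfg: v(21)→19·(21−5)≡18=s; n(13)→19·(13−5)≡22=w; x(23)→19·(23−5)≡4=e; f(5)→19·(5−5)≡0=a; g(6)→19·(6−5)≡19=t (all mod 26).

sweat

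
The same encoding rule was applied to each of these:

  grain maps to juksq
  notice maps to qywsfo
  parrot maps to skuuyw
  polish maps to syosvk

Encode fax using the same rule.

ika

The shift depends on letter class: consonant g→j is +3, but vowel a→k is +10. Vowels shift forward by 10 and consonants shift forward by 3.
On fax: f(cons)+3=i, a(vowel)+10=k, x(cons)+3=a.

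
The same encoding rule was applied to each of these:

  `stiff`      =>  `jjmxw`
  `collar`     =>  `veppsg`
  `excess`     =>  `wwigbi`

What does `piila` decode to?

wheel

The output letters match the input read backwards, each shifted +4: stiff reversed is ffits. Read the word backwards and shift each letter +4.
Decoding piila: shift back: p−4=l, i−4=e, i−4=e, l−4=h, a−4=w → leehw; then reverse → wheel.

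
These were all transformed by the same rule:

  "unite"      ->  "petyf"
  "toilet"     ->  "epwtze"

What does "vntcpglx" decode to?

maverick

Two steps: reverse the string, then apply a Caesar shift of +11.
Reversing it on vntcpglx: shift back: v−11=k, n−11=c, t−11=i, c−11=r, p−11=e, g−11=v, l−11=a, x−11=m → kcirevam; then reverse → maverick.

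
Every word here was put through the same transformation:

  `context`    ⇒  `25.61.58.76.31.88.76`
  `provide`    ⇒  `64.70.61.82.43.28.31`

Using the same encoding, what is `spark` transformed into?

Each letter becomes 3×(its alphabet position, a=1..z=26) + 16.
For spark: s=19→73, p=16→64, a=1→19, r=18→70, k=11→49.

73.64.19.70.49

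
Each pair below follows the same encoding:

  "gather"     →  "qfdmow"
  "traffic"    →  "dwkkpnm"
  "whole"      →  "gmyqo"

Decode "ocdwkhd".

Shifts by position in gather: pos 0: g→q (+10), pos 1: a→f (+5), pos 2: t→d (+10), pos 3: h→m (+5) — repeating every 2. The shifts repeat in a cycle of length 2: positions 0,1,… shift by +10, +5, then the pattern repeats.
Undoing it on ocdwkhd: o−10=e, c−5=x, d−10=t, w−5=r, k−10=a, h−5=c, d−10=t.

extract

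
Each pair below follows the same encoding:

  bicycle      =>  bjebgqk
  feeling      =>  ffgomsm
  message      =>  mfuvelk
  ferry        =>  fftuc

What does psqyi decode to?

prove

In bicycle: b→b is +0, i→j is +1, c→e is +2, y→b is +3 — the shift increases by 1 each position. Each letter shifts forward by its position index (0, 1, 2, …) — the shift grows by one for each successive letter.
Reversing it on psqyi: p−0=p, s−1=r, q−2=o, y−3=v, i−4=e.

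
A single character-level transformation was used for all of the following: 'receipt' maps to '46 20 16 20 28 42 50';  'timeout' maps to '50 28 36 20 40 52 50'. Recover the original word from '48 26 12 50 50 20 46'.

shatter

With a=1..z=26, the number is 2·pos + 10.
Undoing it on 48 26 12 50 50 20 46: 48→(48−10)÷2=19=s, 26→(26−10)÷2=8=h, 12→(12−10)÷2=1=a, 50→(50−10)÷2=20=t, 50→(50−10)÷2=20=t, 20→(20−10)÷2=5=e, 46→(46−10)÷2=18=r.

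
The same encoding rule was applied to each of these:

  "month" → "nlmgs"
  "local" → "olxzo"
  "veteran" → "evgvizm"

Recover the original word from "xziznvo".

caramel

Letters are reflected about the middle of the alphabet (position → 25−position): Atbash.
Decoding xziznvo: x↔c, z↔a, i↔r, z↔a, n↔m, v↔e, o↔l.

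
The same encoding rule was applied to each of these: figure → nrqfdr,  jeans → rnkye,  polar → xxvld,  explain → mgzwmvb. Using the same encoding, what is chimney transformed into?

In figure: f→n is +8, i→r is +9, g→q is +10, u→f is +11 — the shift increases by 1 each position. Letter i (0-indexed) is shifted by i+8, so successive shifts are 8, 9, 10, ….
For chimney: c+8=k, h+9=q, i+10=s, m+11=x, n+12=z, e+13=r, y+14=m.

kqsxzrm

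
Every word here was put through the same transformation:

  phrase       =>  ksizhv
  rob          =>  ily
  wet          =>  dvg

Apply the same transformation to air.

Each pair mirrors across the alphabet (p↔k, h↔s, r↔i): positions sum to 25. Each letter is replaced by its mirror in the alphabet: a↔z, b↔y, c↔x, and so on (the Atbash cipher).
On air: a↔z, i↔r, r↔i.

zri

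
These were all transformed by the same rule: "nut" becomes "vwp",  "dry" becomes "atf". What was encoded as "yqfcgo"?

The output letters match the input read backwards, each shifted +2: nut reversed is tun. The word is reversed, then every letter is shifted forward by 2.
Undoing it on yqfcgo: shift back: y−2=w, q−2=o, f−2=d, c−2=a, g−2=e, o−2=m → wodaem; then reverse → meadow.

meadow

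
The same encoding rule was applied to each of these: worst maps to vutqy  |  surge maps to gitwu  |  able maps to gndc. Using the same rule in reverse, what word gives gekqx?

The output letters match the input read backwards, each shifted +2: worst reversed is tsrow. Two steps: reverse the string, then apply a Caesar shift of +2.
Decoding gekqx: shift back: g−2=e, e−2=c, k−2=i, q−2=o, x−2=v → eciov; then reverse → voice.

voice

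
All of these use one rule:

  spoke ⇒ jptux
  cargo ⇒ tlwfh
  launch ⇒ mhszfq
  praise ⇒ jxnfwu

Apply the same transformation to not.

The output letters match the input read backwards, each shifted +5: spoke reversed is ekops. The word is reversed, then every letter is shifted forward by 5.
On not: reverse → ton; then shift: t+5=y, o+5=t, n+5=s.

yts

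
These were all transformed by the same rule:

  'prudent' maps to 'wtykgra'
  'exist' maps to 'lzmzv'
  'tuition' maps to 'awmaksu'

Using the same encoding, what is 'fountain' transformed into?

mqyuvepp

Shifts by position in prudent: pos 0: p→w (+7), pos 1: r→t (+2), pos 2: u→y (+4), pos 3: d→k (+7), pos 4: e→g (+2), pos 5: n→r (+4) — repeating every 3. A repeating key of period 3 is used — shifts +7, +2, +4 over and over.
Applying it to fountain: f+7=m, o+2=q, u+4=y, n+7=u, t+2=v, a+4=e, i+7=p, n+2=p.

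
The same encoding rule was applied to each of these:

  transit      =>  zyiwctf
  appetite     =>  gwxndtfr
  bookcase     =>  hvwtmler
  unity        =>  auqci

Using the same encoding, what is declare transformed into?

jlkukcq

Each letter shifts forward by (position + 6), i.e. 6, 7, 8, … — the shift grows by one for each successive letter.
For declare: d+6=j, e+7=l, c+8=k, l+9=u, a+10=k, r+11=c, e+12=q.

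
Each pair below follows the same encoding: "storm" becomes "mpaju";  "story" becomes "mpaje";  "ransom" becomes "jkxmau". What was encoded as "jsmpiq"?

rustic

s(18)→m(12) and t(19)→p(15) fit y≡3x+10 (mod 26); the inverse of 3 mod 26 is 9. This is an affine cipher: with a=0,…,z=25, each position x becomes (3x+10) mod 26.
Reversing it on jsmpiq: j(9)→9·(9−10)≡17=r; s(18)→9·(18−10)≡20=u; m(12)→9·(12−10)≡18=s; p(15)→9·(15−10)≡19=t; i(8)→9·(8−10)≡8=i; q(16)→9·(16−10)≡2=c (all mod 26).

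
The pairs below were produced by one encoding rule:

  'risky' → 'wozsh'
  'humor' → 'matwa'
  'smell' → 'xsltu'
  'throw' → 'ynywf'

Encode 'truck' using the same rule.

yxbkt

In risky: r→w is +5, i→o is +6, s→z is +7, k→s is +8 — the shift increases by 1 each position. Letter i (0-indexed) is shifted by i+5, so successive shifts are 5, 6, 7, ….
On truck: t+5=y, r+6=x, u+7=b, c+8=k, k+9=t.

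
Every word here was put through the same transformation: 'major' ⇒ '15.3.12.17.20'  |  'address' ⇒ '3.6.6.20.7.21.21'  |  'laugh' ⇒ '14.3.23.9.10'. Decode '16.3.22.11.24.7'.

m is letter #13 and maps to 15: an offset of 2. Each letter is replaced by its alphabet position (a=1..z=26) + 2.
Reversing it on 16.3.22.11.24.7: 16→(16−2)÷1=14=n, 3→(3−2)÷1=1=a, 22→(22−2)÷1=20=t, 11→(11−2)÷1=9=i, 24→(24−2)÷1=22=v, 7→(7−2)÷1=5=e.

native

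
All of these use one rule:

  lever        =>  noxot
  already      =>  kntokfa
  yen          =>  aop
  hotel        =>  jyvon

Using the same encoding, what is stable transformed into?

uvkdno

Two shifts are in play — +10 for a/e/i/o/u, +2 for every other letter.
For stable: s(cons)+2=u, t(cons)+2=v, a(vowel)+10=k, b(cons)+2=d, l(cons)+2=n, e(vowel)+10=o.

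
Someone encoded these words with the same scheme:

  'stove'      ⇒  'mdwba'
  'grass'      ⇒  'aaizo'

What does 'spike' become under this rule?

msqxa

The output letters match the input read backwards, each shifted +8: stove reversed is evots. Read the word backwards and shift each letter +8.
Applying it to spike: reverse → ekips; then shift: e+8=m, k+8=s, i+8=q, p+8=x, s+8=a.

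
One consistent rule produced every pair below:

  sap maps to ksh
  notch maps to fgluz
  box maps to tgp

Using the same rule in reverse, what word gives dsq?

Compare letters: s→k is +18, a→s is +18, p→h is +18 — a constant shift. This is a Caesar cipher with shift 18.
Decoding dsq: d−18=l, s−18=a, q−18=y.

lay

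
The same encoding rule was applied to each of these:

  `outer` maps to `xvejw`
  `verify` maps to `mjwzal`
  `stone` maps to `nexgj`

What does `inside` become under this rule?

zgnzsj

o(14)→x(23) and u(20)→v(21) fit y≡17x+19 (mod 26); the inverse of 17 mod 26 is 23. Treating letters as 0–25, the rule is x ↦ 17x + 19 (mod 26).
Applying it to inside: i(8)→17·8+19≡25=z; n(13)→17·13+19≡6=g; s(18)→17·18+19≡13=n; i(8)→17·8+19≡25=z; d(3)→17·3+19≡18=s; e(4)→17·4+19≡9=j (all mod 26).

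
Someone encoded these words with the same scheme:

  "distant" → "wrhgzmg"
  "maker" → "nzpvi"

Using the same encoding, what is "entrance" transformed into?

vmgizmxv

Letters are reflected about the middle of the alphabet (position → 25−position): Atbash.
Applying it to entrance: e↔v, n↔m, t↔g, r↔i, a↔z, n↔m, c↔x, e↔v.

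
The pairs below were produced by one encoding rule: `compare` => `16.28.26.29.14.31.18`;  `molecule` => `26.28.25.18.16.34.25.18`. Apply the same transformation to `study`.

c is letter #3 and maps to 16: an offset of 13. The number is (letter's place in the alphabet, a=1) + 13.
Applying it to study: s=19→32, t=20→33, u=21→34, d=4→17, y=25→38.

32.33.34.17.38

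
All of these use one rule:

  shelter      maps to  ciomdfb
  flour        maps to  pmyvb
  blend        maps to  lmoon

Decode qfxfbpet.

It's a Vigenère-style cipher with numeric key [10,1]: position i shifts by key[i mod 2].
Undoing it on qfxfbpet: q−10=g, f−1=e, x−10=n, f−1=e, b−10=r, p−1=o, e−10=u, t−1=s.

generous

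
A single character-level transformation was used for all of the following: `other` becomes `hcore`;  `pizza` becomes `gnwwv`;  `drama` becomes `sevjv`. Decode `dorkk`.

o(14)→h(7) and t(19)→c(2) fit y≡25x+21 (mod 26); the inverse of 25 mod 26 is 25. Each letter's alphabet position (a=0..z=25) is mapped through 25·x+21 mod 26 — an affine cipher.
Decoding dorkk: d(3)→25·(3−21)≡18=s; o(14)→25·(14−21)≡7=h; r(17)→25·(17−21)≡4=e; k(10)→25·(10−21)≡11=l; k(10)→25·(10−21)≡11=l (all mod 26).

shell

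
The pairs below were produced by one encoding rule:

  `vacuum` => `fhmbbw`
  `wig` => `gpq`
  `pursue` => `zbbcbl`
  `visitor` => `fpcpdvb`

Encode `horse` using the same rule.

Vowels shift forward by 7 and consonants shift forward by 10.
On horse: h(cons)+10=r, o(vowel)+7=v, r(cons)+10=b, s(cons)+10=c, e(vowel)+7=l.

rvbcl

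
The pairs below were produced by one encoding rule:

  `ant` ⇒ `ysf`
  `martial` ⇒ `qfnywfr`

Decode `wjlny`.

The output letters match the input read backwards, each shifted +5: ant reversed is tna. The word is reversed, then every letter is shifted forward by 5.
Undoing it on wjlny: shift back: w−5=r, j−5=e, l−5=g, n−5=i, y−5=t → regit; then reverse → tiger.

tiger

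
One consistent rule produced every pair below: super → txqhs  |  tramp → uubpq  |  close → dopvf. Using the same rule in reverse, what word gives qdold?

panic

The shifts repeat in a cycle of length 2: positions 0,1,… shift by +1, +3, then the pattern repeats.
Reversing it on qdold: q−1=p, d−3=a, o−1=n, l−3=i, d−1=c.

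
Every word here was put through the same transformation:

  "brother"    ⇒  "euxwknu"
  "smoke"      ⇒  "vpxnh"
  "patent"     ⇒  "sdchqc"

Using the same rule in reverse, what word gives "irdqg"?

found

Shifts by position in brother: pos 0: b→e (+3), pos 1: r→u (+3), pos 2: o→x (+9), pos 3: t→w (+3), pos 4: h→k (+3), pos 5: e→n (+9) — repeating every 3. A repeating key of period 3 is used — shifts +3, +3, +9 over and over.
Undoing it on irdqg: i−3=f, r−3=o, d−9=u, q−3=n, g−3=d.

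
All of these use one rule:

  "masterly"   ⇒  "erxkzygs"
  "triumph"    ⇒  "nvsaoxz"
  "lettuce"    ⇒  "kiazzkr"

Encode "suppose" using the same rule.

The output letters match the input read backwards, each shifted +6: masterly reversed is ylretsam. Read the word backwards and shift each letter +6.
On suppose: reverse → esoppus; then shift: e+6=k, s+6=y, o+6=u, p+6=v, p+6=v, u+6=a, s+6=y.

kyuvvay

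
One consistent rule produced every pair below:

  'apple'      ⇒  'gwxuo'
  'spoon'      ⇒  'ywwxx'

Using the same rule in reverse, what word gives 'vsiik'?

The shift increases by 1 at each position, starting from +6: 6, 7, 8, ….
Reversing it on vsiik: v−6=p, s−7=l, i−8=a, i−9=z, k−10=a.

plaza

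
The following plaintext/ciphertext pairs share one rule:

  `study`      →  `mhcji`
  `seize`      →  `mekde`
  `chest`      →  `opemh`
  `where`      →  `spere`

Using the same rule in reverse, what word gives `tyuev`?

s(18)→m(12) and t(19)→h(7) fit y≡21x+24 (mod 26); the inverse of 21 mod 26 is 5. Each letter's alphabet position (a=0..z=25) is mapped through 21·x+24 mod 26 — an affine cipher.
Reversing it on tyuev: t(19)→5·(19−24)≡1=b; y(24)→5·(24−24)≡0=a; u(20)→5·(20−24)≡6=g; e(4)→5·(4−24)≡4=e; v(21)→5·(21−24)≡11=l (all mod 26).

bagel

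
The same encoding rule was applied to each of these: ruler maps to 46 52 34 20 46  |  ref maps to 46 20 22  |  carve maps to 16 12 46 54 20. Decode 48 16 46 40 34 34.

scroll

The formula is n = 2×(alphabet index, a=1) + 10.
Reversing it on 48 16 46 40 34 34: 48→(48−10)÷2=19=s, 16→(16−10)÷2=3=c, 46→(46−10)÷2=18=r, 40→(40−10)÷2=15=o, 34→(34−10)÷2=12=l, 34→(34−10)÷2=12=l.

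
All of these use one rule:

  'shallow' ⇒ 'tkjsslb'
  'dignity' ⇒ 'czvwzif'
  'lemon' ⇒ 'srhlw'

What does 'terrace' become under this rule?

Treating letters as 0–25, the rule is x ↦ 15x + 9 (mod 26).
Applying it to terrace: t(19)→15·19+9≡8=i; e(4)→15·4+9≡17=r; r(17)→15·17+9≡4=e; r(17)→15·17+9≡4=e; a(0)→15·0+9≡9=j; c(2)→15·2+9≡13=n; e(4)→15·4+9≡17=r (all mod 26).

ireejnr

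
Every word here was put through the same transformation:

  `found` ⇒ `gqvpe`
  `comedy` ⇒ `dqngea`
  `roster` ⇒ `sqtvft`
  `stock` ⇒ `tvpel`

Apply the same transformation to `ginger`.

The shifts repeat in a cycle of length 2: positions 0,1,… shift by +1, +2, then the pattern repeats.
On ginger: g+1=h, i+2=k, n+1=o, g+2=i, e+1=f, r+2=t.

hkoift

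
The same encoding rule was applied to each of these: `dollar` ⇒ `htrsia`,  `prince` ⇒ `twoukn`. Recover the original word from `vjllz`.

In dollar: d→h is +4, o→t is +5, l→r is +6, l→s is +7 — the shift increases by 1 each position. Each letter shifts forward by (position + 4), i.e. 4, 5, 6, … — the shift grows by one for each successive letter.
Reversing it on vjllz: v−4=r, j−5=e, l−6=f, l−7=e, z−8=r.

refer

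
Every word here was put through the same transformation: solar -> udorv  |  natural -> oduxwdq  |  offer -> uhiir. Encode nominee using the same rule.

The output letters match the input read backwards, each shifted +3: solar reversed is ralos. Read the word backwards and shift each letter +3.
On nominee: reverse → eenimon; then shift: e+3=h, e+3=h, n+3=q, i+3=l, m+3=p, o+3=r, n+3=q.

hhqlprq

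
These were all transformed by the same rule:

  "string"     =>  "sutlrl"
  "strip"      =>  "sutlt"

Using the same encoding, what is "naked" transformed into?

In string: s→s is +0, t→u is +1, r→t is +2, i→l is +3 — the shift increases by 1 each position. Letter i (0-indexed) is shifted by i+0, so successive shifts are 0, 1, 2, ….
Applying it to naked: n+0=n, a+1=b, k+2=m, e+3=h, d+4=h.

nbmhh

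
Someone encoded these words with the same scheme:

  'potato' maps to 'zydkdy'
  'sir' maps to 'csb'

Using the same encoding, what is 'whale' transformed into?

grkvo

Compare letters: p→z is +10, o→y is +10, t→d is +10 — a constant shift. Every letter moves 10 places later in the alphabet, wrapping around z→a.
Applying it to whale: w+10=g, h+10=r, a+10=k, l+10=v, e+10=o.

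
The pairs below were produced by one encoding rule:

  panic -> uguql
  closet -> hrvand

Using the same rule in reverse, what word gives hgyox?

cargo

Letter i (0-indexed) is shifted by i+5, so successive shifts are 5, 6, 7, ….
Reversing it on hgyox: h−5=c, g−6=a, y−7=r, o−8=g, x−9=o.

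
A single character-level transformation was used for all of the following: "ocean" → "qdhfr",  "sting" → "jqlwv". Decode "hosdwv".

The output letters match the input read backwards, each shifted +3: ocean reversed is naeco. The word is reversed, then every letter is shifted forward by 3.
Undoing it on hosdwv: shift back: h−3=e, o−3=l, s−3=p, d−3=a, w−3=t, v−3=s → elpats; then reverse → staple.

staple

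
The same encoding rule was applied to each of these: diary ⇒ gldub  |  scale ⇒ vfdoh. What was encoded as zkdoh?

whale

Compare letters: d→g is +3, i→l is +3, a→d is +3 — a constant shift. Each letter is shifted forward by 3 in the alphabet (a Caesar shift of +3).
Reversing it on zkdoh: z−3=w, k−3=h, d−3=a, o−3=l, h−3=e.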